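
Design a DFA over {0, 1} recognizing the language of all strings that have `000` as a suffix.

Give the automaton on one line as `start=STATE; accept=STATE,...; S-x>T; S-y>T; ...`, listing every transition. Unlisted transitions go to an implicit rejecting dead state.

start=q0; accept=q3; q0-0>q1; q0-1>q0; q1-0>q2; q1-1>q0; q2-0>q3; q2-1>q0; q3-0>q3; q3-1>q0

Remember how much of `000` the current input suffix matches. State q0 means no match yet; q1 means the last symbol is `0`; q2 means the last 2 symbols are `00`; q3 means the last 3 symbols are `000`. Only q3 accepts. On a mismatch, fall back to the longest proper suffix that is still a prefix of `000`.
A 4-state machine:
        0   1  
>  q0   q1  q0 
   q1   q2  q0 
   q2   q3  q0 
 * q3   q3  q0 
(> = start, * = accepting)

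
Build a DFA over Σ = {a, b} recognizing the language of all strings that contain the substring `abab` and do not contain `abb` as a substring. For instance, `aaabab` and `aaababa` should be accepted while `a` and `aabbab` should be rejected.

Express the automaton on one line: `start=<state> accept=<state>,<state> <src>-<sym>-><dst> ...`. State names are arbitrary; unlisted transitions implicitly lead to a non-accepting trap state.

Build one automaton per condition and run them in lockstep. The first has 5 states tracking whether and how much of `abab` has been seen; the second has 4 states tracking partial matches of the forbidden pattern `abb`. A product state is a pair (one from each), accepting exactly when both do. Minimizing collapses redundant product states.
7 states suffice.
        a   b  
>  s0   s1  s0 
   s1   s1  s2 
   s2   s3  s4 
   s3   s1  s5 
   s4   s4  s4 
 * s5   s6  s4 
 * s6   s6  s5 
(> = start, * = accepting)

start=s0 accept=s5,s6 s0-a->s1 s0-b->s0 s1-a->s1 s1-b->s2 s2-a->s3 s2-b->s4 s3-a->s1 s3-b->s5 s4-a->s4 s4-b->s4 s5-a->s6 s5-b->s4 s6-a->s6 s6-b->s5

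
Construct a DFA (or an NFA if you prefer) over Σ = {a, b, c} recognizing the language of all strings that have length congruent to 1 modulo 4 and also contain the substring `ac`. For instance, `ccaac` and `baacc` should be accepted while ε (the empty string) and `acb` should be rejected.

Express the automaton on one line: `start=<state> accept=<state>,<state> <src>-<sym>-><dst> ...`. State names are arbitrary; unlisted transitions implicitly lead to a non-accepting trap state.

Run two small machines in parallel and take their product. One (4 states) tracks the input length modulo 4; the other (3 states) tracks whether and how much of `ac` has been seen. Each combined state is a pair, one component from each; accept when both components accept.
A 12-state machine:
          a    b    c  
>  q0     q1   q2   q2 
   q1     q3   q4   q5 
   q2     q3   q4   q4 
   q3     q6   q7   q8 
   q4     q6   q7   q7 
   q5     q8   q8   q8 
   q6     q9   q0  q10 
   q7     q9   q0   q0 
   q8    q10  q10  q10 
   q9     q1   q2  q11 
   q10   q11  q11  q11 
 * q11    q5   q5   q5 
(> = start, * = accepting)

start=q0 accept=q11 q0-a->q1 q0-b->q2 q0-c->q2 q1-a->q3 q1-b->q4 q1-c->q5 q2-a->q3 q2-b->q4 q2-c->q4 q3-a->q6 q3-b->q7 q3-c->q8 q4-a->q6 q4-b->q7 q4-c->q7 q5-a->q8 q5-b->q8 q5-c->q8 q6-a->q9 q6-b->q0 q6-c->q10 q7-a->q9 q7-b->q0 q7-c->q0 q8-a->q10 q8-b->q10 q8-c->q10 q9-a->q1 q9-b->q2 q9-c->q11 q10-a->q11 q10-b->q11 q10-c->q11 q11-a->q5 q11-b->q5 q11-c->q5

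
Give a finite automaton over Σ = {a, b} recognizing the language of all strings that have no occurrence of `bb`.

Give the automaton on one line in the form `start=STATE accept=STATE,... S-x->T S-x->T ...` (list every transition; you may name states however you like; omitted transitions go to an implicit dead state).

Track partial matches of the forbidden pattern `bb`. State q2 is a dead state reached once `bb` has occurred; every other state accepts. q0 means no part of `bb` is currently matched.
3 states suffice.
        a   b  
>* q0   q0  q1 
 * q1   q0  q2 
   q2   q2  q2 
(> = start, * = accepting)

start=q0 accept=q0,q1 q0-a->q0 q0-b->q1 q1-a->q0 q1-b->q2 q2-a->q2 q2-b->q2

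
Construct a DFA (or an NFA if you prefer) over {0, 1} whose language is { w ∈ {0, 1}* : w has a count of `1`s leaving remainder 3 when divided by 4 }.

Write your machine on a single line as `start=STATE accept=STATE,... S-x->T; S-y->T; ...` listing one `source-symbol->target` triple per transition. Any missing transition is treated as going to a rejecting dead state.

Keep the running count of `1`s modulo 4: each `1` advances along the cycle S0 → S1 → S2 → S3 → S0 while other symbols loop. Accept at S3.
A 4-state machine:
        0   1  
>  S0   S0  S1 
   S1   S1  S2 
   S2   S2  S3 
 * S3   S3  S0 
(> = start, * = accepting)

start=S0; accept=S3; S0-0->S0; S0-1->S1; S1-0->S1; S1-1->S2; S2-0->S2; S2-1->S3; S3-0->S3; S3-1->S0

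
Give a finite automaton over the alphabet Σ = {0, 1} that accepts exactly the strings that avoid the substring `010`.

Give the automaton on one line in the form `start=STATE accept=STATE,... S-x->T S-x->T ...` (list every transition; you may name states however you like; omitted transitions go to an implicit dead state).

This is the complement of 'contains `010`'. Use the same substring-matching states — A through D holding how much of `010` has just been matched — but flip the accepting set: everything except the trap D accepts.
A 4-state machine:
       0  1 
>* A   B  A 
 * B   B  C 
 * C   D  A 
   D   D  D 
(> = start, * = accepting)

start=A accept=A,B,C A-0->B A-1->A B-0->B B-1->C C-0->D C-1->A D-0->D D-1->D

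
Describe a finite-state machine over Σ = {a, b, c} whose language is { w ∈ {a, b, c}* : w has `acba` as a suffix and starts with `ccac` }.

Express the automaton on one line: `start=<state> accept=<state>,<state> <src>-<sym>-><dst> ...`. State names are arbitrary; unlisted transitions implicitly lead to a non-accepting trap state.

Handle the two conditions separately and then intersect. One (5 states) tracks how much of the suffix `acba` has currently been matched; the other (6 states) tracks whether the input so far still matches the prefix `ccac`. Each combined state is a pair, one component from each; accept when both components accept. Equivalent product states are then merged.
        a   b   c  
>  S0   S1  S1  S2 
   S1   S1  S1  S1 
   S2   S1  S1  S3 
   S3   S4  S1  S1 
   S4   S1  S1  S5 
   S5   S6  S7  S8 
   S6   S6  S8  S5 
   S7   S9  S8  S8 
   S8   S6  S8  S8 
 * S9   S6  S8  S5 
(> = start, * = accepting)

start=S0 accept=S9 S0-a->S1 S0-b->S1 S0-c->S2 S1-a->S1 S1-b->S1 S1-c->S1 S2-a->S1 S2-b->S1 S2-c->S3 S3-a->S4 S3-b->S1 S3-c->S1 S4-a->S1 S4-b->S1 S4-c->S5 S5-a->S6 S5-b->S7 S5-c->S8 S6-a->S6 S6-b->S8 S6-c->S5 S7-a->S9 S7-b->S8 S7-c->S8 S8-a->S6 S8-b->S8 S8-c->S8 S9-a->S6 S9-b->S8 S9-c->S5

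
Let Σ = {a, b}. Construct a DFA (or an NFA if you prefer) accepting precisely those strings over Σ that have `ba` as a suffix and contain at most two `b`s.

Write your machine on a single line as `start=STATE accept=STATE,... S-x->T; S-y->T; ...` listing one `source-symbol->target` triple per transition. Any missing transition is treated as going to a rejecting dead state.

start=S0; accept=S2,S5; S0-a->S0; S0-b->S1; S1-a->S2; S1-b->S3; S2-a->S4; S2-b->S3; S3-a->S5; S3-b->S6; S4-a->S4; S4-b->S3; S5-a->S6; S5-b->S6; S6-a->S6; S6-b->S6

Run two small machines in parallel and take their product. The first has 3 states tracking how much of the suffix `ba` has currently been matched; the second has 4 states tracking the count of `b`s, saturating at 3. A product state is a pair (one from each), accepting exactly when both do. Equivalent product states are then merged.
        a   b  
>  S0   S0  S1 
   S1   S2  S3 
 * S2   S4  S3 
   S3   S5  S6 
   S4   S4  S3 
 * S5   S6  S6 
   S6   S6  S6 
(> = start, * = accepting)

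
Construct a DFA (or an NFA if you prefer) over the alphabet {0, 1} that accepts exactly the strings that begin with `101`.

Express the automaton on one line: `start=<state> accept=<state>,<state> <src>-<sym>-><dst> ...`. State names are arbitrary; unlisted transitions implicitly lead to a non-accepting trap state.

Walk along `101` while the input agrees: from A take `1` to B, and so on. Any deviation drops to the rejecting sink E. Once D is reached the prefix is confirmed and every continuation is accepted.
A 5-state machine:
       0  1 
>  A   E  B 
   B   C  E 
   C   E  D 
 * D   D  D 
   E   E  E 
(> = start, * = accepting)

start=A accept=D A-0->E A-1->B B-0->C B-1->E C-0->E C-1->D D-0->D D-1->D E-0->E E-1->E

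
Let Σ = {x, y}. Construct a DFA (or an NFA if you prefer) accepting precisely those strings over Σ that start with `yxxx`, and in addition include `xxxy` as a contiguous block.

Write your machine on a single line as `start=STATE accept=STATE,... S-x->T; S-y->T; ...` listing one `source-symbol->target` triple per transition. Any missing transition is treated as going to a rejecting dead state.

start=A; accept=K; A-x->B; A-y->C; B-x->D; B-y->E; C-x->F; C-y->E; D-x->G; D-y->E; E-x->B; E-y->E; F-x->H; F-y->E; G-x->G; G-y->I; H-x->J; H-y->E; I-x->I; I-y->I; J-x->J; J-y->K; K-x->K; K-y->K

Build one automaton per condition and run them in lockstep. The first has 6 states tracking whether the input so far still matches the prefix `yxxx`; the second has 5 states tracking whether and how much of `xxxy` has been seen. A product state is a pair (one from each), accepting exactly when both do.
11 states suffice.
       x  y 
>  A   B  C 
   B   D  E 
   C   F  E 
   D   G  E 
   E   B  E 
   F   H  E 
   G   G  I 
   H   J  E 
   I   I  I 
   J   J  K 
 * K   K  K 
(> = start, * = accepting)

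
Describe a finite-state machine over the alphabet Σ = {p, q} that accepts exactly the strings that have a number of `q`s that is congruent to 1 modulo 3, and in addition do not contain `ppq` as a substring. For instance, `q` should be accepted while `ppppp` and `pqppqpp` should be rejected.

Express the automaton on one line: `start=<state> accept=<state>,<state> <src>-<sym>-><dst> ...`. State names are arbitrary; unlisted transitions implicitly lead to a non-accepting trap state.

Build one automaton per condition and run them in lockstep. The first has 3 states tracking the count of `q`s modulo 3; the second has 4 states tracking partial matches of the forbidden pattern `ppq`. A product state is a pair (one from each), accepting exactly when both do. Equivalent product states are then merged.
        p   q  
>  S0   S1  S2 
   S1   S3  S2 
 * S2   S4  S5 
   S3   S3  S3 
 * S4   S6  S5 
   S5   S7  S0 
 * S6   S6  S3 
   S7   S3  S0 
(> = start, * = accepting)

start=S0 accept=S2,S4,S6 S0-p->S1 S0-q->S2 S1-p->S3 S1-q->S2 S2-p->S4 S2-q->S5 S3-p->S3 S3-q->S3 S4-p->S6 S4-q->S5 S5-p->S7 S5-q->S0 S6-p->S6 S6-q->S3 S7-p->S3 S7-q->S0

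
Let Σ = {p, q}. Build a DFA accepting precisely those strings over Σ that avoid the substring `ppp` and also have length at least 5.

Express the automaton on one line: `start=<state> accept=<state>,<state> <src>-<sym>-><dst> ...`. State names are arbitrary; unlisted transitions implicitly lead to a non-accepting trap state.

start=S0 accept=S15,S16,S17,S19,S20,S21 S0-p->S1 S0-q->S2 S1-p->S3 S1-q->S4 S2-p->S5 S2-q->S4 S3-p->S6 S3-q->S7 S4-p->S8 S4-q->S7 S5-p->S9 S5-q->S7 S6-p->S10 S6-q->S10 S7-p->S11 S7-q->S12 S8-p->S13 S8-q->S12 S9-p->S10 S9-q->S12 S10-p->S14 S10-q->S14 S11-p->S15 S11-q->S16 S12-p->S17 S12-q->S16 S13-p->S14 S13-q->S16 S14-p->S18 S14-q->S18 S15-p->S18 S15-q->S19 S16-p->S20 S16-q->S19 S17-p->S21 S17-q->S19 S18-p->S18 S18-q->S18 S19-p->S20 S19-q->S19 S20-p->S21 S20-q->S19 S21-p->S18 S21-q->S19

Build one automaton per condition and run them in lockstep. One (4 states) tracks partial matches of the forbidden pattern `ppp`; the other (7 states) tracks the input length, saturating at 6. Each combined state is a pair, one component from each; accept when both components accept.
With 22 states:
          p    q  
>  S0     S1   S2 
   S1     S3   S4 
   S2     S5   S4 
   S3     S6   S7 
   S4     S8   S7 
   S5     S9   S7 
   S6    S10  S10 
   S7    S11  S12 
   S8    S13  S12 
   S9    S10  S12 
   S10   S14  S14 
   S11   S15  S16 
   S12   S17  S16 
   S13   S14  S16 
   S14   S18  S18 
 * S15   S18  S19 
 * S16   S20  S19 
 * S17   S21  S19 
   S18   S18  S18 
 * S19   S20  S19 
 * S20   S21  S19 
 * S21   S18  S19 
(> = start, * = accepting)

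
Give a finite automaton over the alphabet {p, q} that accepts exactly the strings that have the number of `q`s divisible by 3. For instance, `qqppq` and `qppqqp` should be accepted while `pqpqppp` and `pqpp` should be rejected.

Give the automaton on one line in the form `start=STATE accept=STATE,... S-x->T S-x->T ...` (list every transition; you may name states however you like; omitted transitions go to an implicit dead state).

start=S0 accept=S0 S0-p->S0 S0-q->S1 S1-p->S1 S1-q->S2 S2-p->S2 S2-q->S0

Keep the running count of `q`s modulo 3: each `q` advances along the cycle S0 → S1 → S2 → S0 while other symbols loop. Accept at S0.
3 states suffice.
        p   q  
>* S0   S0  S1 
   S1   S1  S2 
   S2   S2  S0 
(> = start, * = accepting)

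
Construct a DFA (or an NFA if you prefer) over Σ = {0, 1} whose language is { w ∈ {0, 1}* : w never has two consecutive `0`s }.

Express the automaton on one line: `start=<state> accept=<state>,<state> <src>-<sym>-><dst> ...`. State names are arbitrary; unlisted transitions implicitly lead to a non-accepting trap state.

start=S0 accept=S0,S1 S0-0->S1 S0-1->S0 S1-0->S2 S1-1->S0 S2-0->S2 S2-1->S2

This is the complement of 'contains `00`'. Use the same substring-matching states — S0 through S2 holding how much of `00` has just been matched — but flip the accepting set: everything except the trap S2 accepts.
3 states suffice.
        0   1  
>* S0   S1  S0 
 * S1   S2  S0 
   S2   S2  S2 
(> = start, * = accepting)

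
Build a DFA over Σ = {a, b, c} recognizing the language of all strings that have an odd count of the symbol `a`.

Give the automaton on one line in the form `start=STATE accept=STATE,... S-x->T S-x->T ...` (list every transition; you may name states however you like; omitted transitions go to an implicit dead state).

Keep the running count of `a`s modulo 2: each `a` advances along the cycle q0 → q1 → q0 while other symbols loop. Accept at q1.
With 2 states:
        a   b   c  
>  q0   q1  q0  q0 
 * q1   q0  q1  q1 
(> = start, * = accepting)

start=q0 accept=q1 q0-a->q1 q0-b->q0 q0-c->q0 q1-a->q0 q1-b->q1 q1-c->q1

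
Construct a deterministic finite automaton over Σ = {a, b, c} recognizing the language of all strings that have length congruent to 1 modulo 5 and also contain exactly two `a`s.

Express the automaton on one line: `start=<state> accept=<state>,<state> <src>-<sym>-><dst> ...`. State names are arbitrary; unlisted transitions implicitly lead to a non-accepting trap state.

start=q0 accept=q15 q0-a->q1 q0-b->q2 q0-c->q2 q1-a->q3 q1-b->q4 q1-c->q4 q2-a->q4 q2-b->q5 q2-c->q5 q3-a->q6 q3-b->q7 q3-c->q7 q4-a->q7 q4-b->q8 q4-c->q8 q5-a->q8 q5-b->q9 q5-c->q9 q6-a->q6 q6-b->q6 q6-c->q6 q7-a->q6 q7-b->q10 q7-c->q10 q8-a->q10 q8-b->q11 q8-c->q11 q9-a->q11 q9-b->q12 q9-c->q12 q10-a->q6 q10-b->q13 q10-c->q13 q11-a->q13 q11-b->q14 q11-c->q14 q12-a->q14 q12-b->q0 q12-c->q0 q13-a->q6 q13-b->q15 q13-c->q15 q14-a->q15 q14-b->q1 q14-c->q1 q15-a->q6 q15-b->q3 q15-c->q3

Handle the two conditions separately and then intersect. The first has 5 states tracking the input length modulo 5; the second has 4 states tracking the count of `a`s, saturating at 3. A product state is a pair (one from each), accepting exactly when both do. Minimizing collapses redundant product states.
With 16 states:
          a    b    c  
>  q0     q1   q2   q2 
   q1     q3   q4   q4 
   q2     q4   q5   q5 
   q3     q6   q7   q7 
   q4     q7   q8   q8 
   q5     q8   q9   q9 
   q6     q6   q6   q6 
   q7     q6  q10  q10 
   q8    q10  q11  q11 
   q9    q11  q12  q12 
   q10    q6  q13  q13 
   q11   q13  q14  q14 
   q12   q14   q0   q0 
   q13    q6  q15  q15 
   q14   q15   q1   q1 
 * q15    q6   q3   q3 
(> = start, * = accepting)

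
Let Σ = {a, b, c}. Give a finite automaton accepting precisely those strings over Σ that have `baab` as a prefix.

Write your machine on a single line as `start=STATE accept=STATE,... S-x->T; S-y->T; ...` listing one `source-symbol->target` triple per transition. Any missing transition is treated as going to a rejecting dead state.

start=S0; accept=S4; S0-a->S5; S0-b->S1; S0-c->S5; S1-a->S2; S1-b->S5; S1-c->S5; S2-a->S3; S2-b->S5; S2-c->S5; S3-a->S5; S3-b->S4; S3-c->S5; S4-a->S4; S4-b->S4; S4-c->S4; S5-a->S5; S5-b->S5; S5-c->S5

Walk along `baab` while the input agrees: from S0 take `b` to S1, and so on. Any deviation drops to the rejecting sink S5. Once S4 is reached the prefix is confirmed and every continuation is accepted.
With 6 states:
        a   b   c  
>  S0   S5  S1  S5 
   S1   S2  S5  S5 
   S2   S3  S5  S5 
   S3   S5  S4  S5 
 * S4   S4  S4  S4 
   S5   S5  S5  S5 
(> = start, * = accepting)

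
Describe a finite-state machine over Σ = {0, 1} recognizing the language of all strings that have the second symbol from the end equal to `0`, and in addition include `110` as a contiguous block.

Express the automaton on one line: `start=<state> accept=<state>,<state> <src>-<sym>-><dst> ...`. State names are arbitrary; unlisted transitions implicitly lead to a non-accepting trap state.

Run two small machines in parallel and take their product. The first has 7 states tracking the last 2 symbols read; the second has 4 states tracking whether and how much of `110` has been seen. A product state is a pair (one from each), accepting exactly when both do.
11 states suffice.
       0  1 
>  A   B  C 
   B   D  E 
   C   F  G 
   D   D  E 
   E   F  G 
   F   D  E 
   G   H  G 
   H   I  J 
 * I   I  J 
 * J   H  K 
   K   H  K 
(> = start, * = accepting)

start=A accept=I,J A-0->B A-1->C B-0->D B-1->E C-0->F C-1->G D-0->D D-1->E E-0->F E-1->G F-0->D F-1->E G-0->H G-1->G H-0->I H-1->J I-0->I I-1->J J-0->H J-1->K K-0->H K-1->K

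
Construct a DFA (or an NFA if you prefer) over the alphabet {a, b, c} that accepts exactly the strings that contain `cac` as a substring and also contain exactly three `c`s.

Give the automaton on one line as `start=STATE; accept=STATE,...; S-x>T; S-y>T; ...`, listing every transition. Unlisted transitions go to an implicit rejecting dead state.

start=q0; accept=q9; q0-a>q0; q0-b>q0; q0-c>q1; q1-a>q2; q1-b>q3; q1-c>q4; q2-a>q3; q2-b>q3; q2-c>q5; q3-a>q3; q3-b>q3; q3-c>q4; q4-a>q6; q4-b>q7; q4-c>q8; q5-a>q5; q5-b>q5; q5-c>q9; q6-a>q7; q6-b>q7; q6-c>q9; q7-a>q7; q7-b>q7; q7-c>q8; q8-a>q10; q8-b>q11; q8-c>q12; q9-a>q9; q9-b>q9; q9-c>q13; q10-a>q11; q10-b>q11; q10-c>q13; q11-a>q11; q11-b>q11; q11-c>q12; q12-a>q14; q12-b>q15; q12-c>q12; q13-a>q13; q13-b>q13; q13-c>q13; q14-a>q15; q14-b>q15; q14-c>q13; q15-a>q15; q15-b>q15; q15-c>q12

Build one automaton per condition and run them in lockstep. The first has 4 states tracking whether and how much of `cac` has been seen; the second has 5 states tracking the count of `c`s, saturating at 4. A product state is a pair (one from each), accepting exactly when both do.
A 16-state machine:
          a    b    c  
>  q0     q0   q0   q1 
   q1     q2   q3   q4 
   q2     q3   q3   q5 
   q3     q3   q3   q4 
   q4     q6   q7   q8 
   q5     q5   q5   q9 
   q6     q7   q7   q9 
   q7     q7   q7   q8 
   q8    q10  q11  q12 
 * q9     q9   q9  q13 
   q10   q11  q11  q13 
   q11   q11  q11  q12 
   q12   q14  q15  q12 
   q13   q13  q13  q13 
   q14   q15  q15  q13 
   q15   q15  q15  q12 
(> = start, * = accepting)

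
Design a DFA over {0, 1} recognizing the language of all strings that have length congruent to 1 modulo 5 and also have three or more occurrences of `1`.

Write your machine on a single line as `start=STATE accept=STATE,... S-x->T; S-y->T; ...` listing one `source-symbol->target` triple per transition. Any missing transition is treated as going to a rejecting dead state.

start=q0; accept=q18; q0-0->q1; q0-1->q2; q1-0->q3; q1-1->q4; q2-0->q4; q2-1->q5; q3-0->q6; q3-1->q7; q4-0->q7; q4-1->q8; q5-0->q8; q5-1->q9; q6-0->q10; q6-1->q11; q7-0->q11; q7-1->q12; q8-0->q12; q8-1->q13; q9-0->q13; q9-1->q13; q10-0->q0; q10-1->q14; q11-0->q14; q11-1->q15; q12-0->q15; q12-1->q16; q13-0->q16; q13-1->q16; q14-0->q2; q14-1->q17; q15-0->q17; q15-1->q18; q16-0->q18; q16-1->q18; q17-0->q5; q17-1->q19; q18-0->q19; q18-1->q19; q19-0->q9; q19-1->q9

Handle the two conditions separately and then intersect. The first has 5 states tracking the input length modulo 5; the second has 5 states tracking the count of `1`s, saturating at 4. A product state is a pair (one from each), accepting exactly when both do. After merging equivalent states the machine shrinks.
20 states suffice.
          0    1  
>  q0     q1   q2 
   q1     q3   q4 
   q2     q4   q5 
   q3     q6   q7 
   q4     q7   q8 
   q5     q8   q9 
   q6    q10  q11 
   q7    q11  q12 
   q8    q12  q13 
   q9    q13  q13 
   q10    q0  q14 
   q11   q14  q15 
   q12   q15  q16 
   q13   q16  q16 
   q14    q2  q17 
   q15   q17  q18 
   q16   q18  q18 
   q17    q5  q19 
 * q18   q19  q19 
   q19    q9   q9 
(> = start, * = accepting)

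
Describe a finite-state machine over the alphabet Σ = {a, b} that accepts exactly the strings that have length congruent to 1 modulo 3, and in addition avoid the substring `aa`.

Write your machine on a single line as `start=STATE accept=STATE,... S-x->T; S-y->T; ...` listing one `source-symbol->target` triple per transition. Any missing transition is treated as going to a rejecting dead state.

Handle the two conditions separately and then intersect. The first has 3 states tracking the input length modulo 3; the second has 3 states tracking partial matches of the forbidden pattern `aa`. A product state is a pair (one from each), accepting exactly when both do. Minimizing collapses redundant product states.
        a   b  
>  q0   q1  q2 
 * q1   q3  q4 
 * q2   q5  q4 
   q3   q3  q3 
   q4   q6  q0 
   q5   q3  q0 
   q6   q3  q2 
(> = start, * = accepting)

start=q0; accept=q1,q2; q0-a->q1; q0-b->q2; q1-a->q3; q1-b->q4; q2-a->q5; q2-b->q4; q3-a->q3; q3-b->q3; q4-a->q6; q4-b->q0; q5-a->q3; q5-b->q0; q6-a->q3; q6-b->q2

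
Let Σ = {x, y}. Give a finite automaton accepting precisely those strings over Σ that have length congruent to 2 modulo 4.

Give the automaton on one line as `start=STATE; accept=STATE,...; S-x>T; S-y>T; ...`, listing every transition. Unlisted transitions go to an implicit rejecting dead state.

start=q0; accept=q2; q0-x>q1; q0-y>q1; q1-x>q2; q1-y>q2; q2-x>q3; q2-y>q3; q3-x>q0; q3-y>q0

Count input length modulo 4: every symbol advances one step around the cycle q0 → q1 → q2 → q3 → q0. Accept at q2.
4 states suffice.
        x   y  
>  q0   q1  q1 
   q1   q2  q2 
 * q2   q3  q3 
   q3   q0  q0 
(> = start, * = accepting)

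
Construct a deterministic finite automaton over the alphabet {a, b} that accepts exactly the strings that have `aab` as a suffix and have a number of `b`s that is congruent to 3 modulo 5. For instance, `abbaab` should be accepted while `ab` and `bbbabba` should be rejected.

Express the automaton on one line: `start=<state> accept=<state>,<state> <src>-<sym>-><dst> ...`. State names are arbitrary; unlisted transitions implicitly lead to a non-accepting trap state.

start=S0 accept=S14 S0-a->S1 S0-b->S2 S1-a->S3 S1-b->S2 S2-a->S4 S2-b->S5 S3-a->S3 S3-b->S6 S4-a->S7 S4-b->S5 S5-a->S8 S5-b->S9 S6-a->S4 S6-b->S5 S7-a->S7 S7-b->S10 S8-a->S11 S8-b->S9 S9-a->S12 S9-b->S13 S10-a->S8 S10-b->S9 S11-a->S11 S11-b->S14 S12-a->S15 S12-b->S13 S13-a->S16 S13-b->S0 S14-a->S12 S14-b->S13 S15-a->S15 S15-b->S17 S16-a->S18 S16-b->S0 S17-a->S16 S17-b->S0 S18-a->S18 S18-b->S19 S19-a->S1 S19-b->S2

Build one automaton per condition and run them in lockstep. One (4 states) tracks how much of the suffix `aab` has currently been matched; the other (5 states) tracks the count of `b`s modulo 5. Each combined state is a pair, one component from each; accept when both components accept.
20 states suffice.
          a    b  
>  S0     S1   S2 
   S1     S3   S2 
   S2     S4   S5 
   S3     S3   S6 
   S4     S7   S5 
   S5     S8   S9 
   S6     S4   S5 
   S7     S7  S10 
   S8    S11   S9 
   S9    S12  S13 
   S10    S8   S9 
   S11   S11  S14 
   S12   S15  S13 
   S13   S16   S0 
 * S14   S12  S13 
   S15   S15  S17 
   S16   S18   S0 
   S17   S16   S0 
   S18   S18  S19 
   S19    S1   S2 
(> = start, * = accepting)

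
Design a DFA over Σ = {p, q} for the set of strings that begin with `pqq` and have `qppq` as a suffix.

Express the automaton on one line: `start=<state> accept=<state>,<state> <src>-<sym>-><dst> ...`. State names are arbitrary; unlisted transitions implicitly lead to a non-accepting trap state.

Build one automaton per condition and run them in lockstep. One (5 states) tracks whether the input so far still matches the prefix `pqq`; the other (5 states) tracks how much of the suffix `qppq` has currently been matched. Each combined state is a pair, one component from each; accept when both components accept. After merging equivalent states the machine shrinks.
With 9 states:
       p  q 
>  A   B  C 
   B   C  D 
   C   C  C 
   D   C  E 
   E   F  E 
   F   G  E 
   G   H  I 
   H   H  E 
 * I   F  E 
(> = start, * = accepting)

start=A accept=I A-p->B A-q->C B-p->C B-q->D C-p->C C-q->C D-p->C D-q->E E-p->F E-q->E F-p->G F-q->E G-p->H G-q->I H-p->H H-q->E I-p->F I-q->E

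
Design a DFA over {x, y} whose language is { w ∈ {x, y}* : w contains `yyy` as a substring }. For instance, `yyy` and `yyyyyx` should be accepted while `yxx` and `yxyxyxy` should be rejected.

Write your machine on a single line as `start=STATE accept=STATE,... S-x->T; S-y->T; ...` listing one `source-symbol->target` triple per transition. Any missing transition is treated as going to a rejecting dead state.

start=q0; accept=q3; q0-x->q0; q0-y->q1; q1-x->q0; q1-y->q2; q2-x->q0; q2-y->q3; q3-x->q3; q3-y->q3

Track how much of `yyy` has been matched so far: state q0 is no progress, q3 is the absorbing accept state reached once `yyy` has occurred. Intermediate states record partial matches; on a mismatch, fall back to the longest reusable overlap.
A 4-state machine:
        x   y  
>  q0   q0  q1 
   q1   q0  q2 
   q2   q0  q3 
 * q3   q3  q3 
(> = start, * = accepting)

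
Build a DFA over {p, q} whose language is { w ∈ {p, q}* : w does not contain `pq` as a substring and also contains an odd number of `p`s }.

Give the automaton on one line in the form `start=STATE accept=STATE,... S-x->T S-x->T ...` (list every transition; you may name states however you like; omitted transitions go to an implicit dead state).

Build one automaton per condition and run them in lockstep. One (3 states) tracks partial matches of the forbidden pattern `pq`; the other (2 states) tracks the count of `p`s modulo 2. Each combined state is a pair, one component from each; accept when both components accept.
5 states suffice.
        p   q  
>  S0   S1  S0 
 * S1   S2  S3 
   S2   S1  S4 
   S3   S4  S3 
   S4   S3  S4 
(> = start, * = accepting)

start=S0 accept=S1 S0-p->S1 S0-q->S0 S1-p->S2 S1-q->S3 S2-p->S1 S2-q->S4 S3-p->S4 S3-q->S3 S4-p->S3 S4-q->S4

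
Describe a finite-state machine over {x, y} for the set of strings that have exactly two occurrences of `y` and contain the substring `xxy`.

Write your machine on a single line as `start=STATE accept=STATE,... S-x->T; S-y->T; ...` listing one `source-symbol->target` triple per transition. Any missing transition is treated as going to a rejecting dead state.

Handle the two conditions separately and then intersect. One (4 states) tracks the count of `y`s, saturating at 3; the other (4 states) tracks whether and how much of `xxy` has been seen. Each combined state is a pair, one component from each; accept when both components accept.
15 states suffice.
          x    y  
>  q0     q1   q2 
   q1     q3   q2 
   q2     q4   q5 
   q3     q3   q6 
   q4     q7   q5 
   q5     q8   q9 
   q6     q6  q10 
   q7     q7  q10 
   q8    q11   q9 
   q9    q12   q9 
 * q10   q10  q13 
   q11   q11  q13 
   q12   q14   q9 
   q13   q13  q13 
   q14   q14  q13 
(> = start, * = accepting)

start=q0; accept=q10; q0-x->q1; q0-y->q2; q1-x->q3; q1-y->q2; q2-x->q4; q2-y->q5; q3-x->q3; q3-y->q6; q4-x->q7; q4-y->q5; q5-x->q8; q5-y->q9; q6-x->q6; q6-y->q10; q7-x->q7; q7-y->q10; q8-x->q11; q8-y->q9; q9-x->q12; q9-y->q9; q10-x->q10; q10-y->q13; q11-x->q11; q11-y->q13; q12-x->q14; q12-y->q9; q13-x->q13; q13-y->q13; q14-x->q14; q14-y->q13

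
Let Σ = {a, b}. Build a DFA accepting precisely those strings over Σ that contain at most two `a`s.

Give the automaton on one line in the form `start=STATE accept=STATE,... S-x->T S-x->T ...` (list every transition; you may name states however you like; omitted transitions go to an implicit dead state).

Count `a`s, saturating at 3: states q0 through q2 mean 0 through 2 `a`s seen; q3 means more than 2. Each `a` increments (capped at q3); other symbols loop. Accept from {q0, q1, q2}.
        a   b  
>* q0   q1  q0 
 * q1   q2  q1 
 * q2   q3  q2 
   q3   q3  q3 
(> = start, * = accepting)

start=q0 accept=q0,q1,q2 q0-a->q1 q0-b->q0 q1-a->q2 q1-b->q1 q2-a->q3 q2-b->q2 q3-a->q3 q3-b->q3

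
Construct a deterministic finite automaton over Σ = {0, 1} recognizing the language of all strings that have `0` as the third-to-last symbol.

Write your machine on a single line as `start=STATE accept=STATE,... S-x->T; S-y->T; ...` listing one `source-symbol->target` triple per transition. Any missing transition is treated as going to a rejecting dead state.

start=s0; accept=s7,s8,s9,s10; s0-0->s1; s0-1->s2; s1-0->s3; s1-1->s4; s2-0->s5; s2-1->s6; s3-0->s7; s3-1->s8; s4-0->s9; s4-1->s10; s5-0->s11; s5-1->s12; s6-0->s13; s6-1->s14; s7-0->s7; s7-1->s8; s8-0->s9; s8-1->s10; s9-0->s11; s9-1->s12; s10-0->s13; s10-1->s14; s11-0->s7; s11-1->s8; s12-0->s9; s12-1->s10; s13-0->s11; s13-1->s12; s14-0->s13; s14-1->s14

A DFA must remember the last 3 symbols (since which symbol is third-to-last isn't known until the input ends). Use one state per possible window of the last ≤3 symbols; accept from those whose window starts with `0`.
A 15-state machine:
          0    1  
>  s0     s1   s2 
   s1     s3   s4 
   s2     s5   s6 
   s3     s7   s8 
   s4     s9  s10 
   s5    s11  s12 
   s6    s13  s14 
 * s7     s7   s8 
 * s8     s9  s10 
 * s9    s11  s12 
 * s10   s13  s14 
   s11    s7   s8 
   s12    s9  s10 
   s13   s11  s12 
   s14   s13  s14 
(> = start, * = accepting)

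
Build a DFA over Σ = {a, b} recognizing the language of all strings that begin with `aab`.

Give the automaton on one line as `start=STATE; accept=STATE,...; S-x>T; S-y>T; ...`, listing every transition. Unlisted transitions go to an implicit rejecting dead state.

Walk along `aab` while the input agrees: from q0 take `a` to q1, and so on. Any deviation drops to the rejecting sink q4. Once q3 is reached the prefix is confirmed and every continuation is accepted.
        a   b  
>  q0   q1  q4 
   q1   q2  q4 
   q2   q4  q3 
 * q3   q3  q3 
   q4   q4  q4 
(> = start, * = accepting)

start=q0; accept=q3; q0-a>q1; q0-b>q4; q1-a>q2; q1-b>q4; q2-a>q4; q2-b>q3; q3-a>q3; q3-b>q3; q4-a>q4; q4-b>q4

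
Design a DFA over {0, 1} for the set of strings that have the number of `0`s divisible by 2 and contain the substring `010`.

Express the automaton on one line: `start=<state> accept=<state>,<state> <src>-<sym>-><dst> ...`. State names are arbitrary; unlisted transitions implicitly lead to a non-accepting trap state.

Build one automaton per condition and run them in lockstep. The first has 2 states tracking the count of `0`s modulo 2; the second has 4 states tracking whether and how much of `010` has been seen. A product state is a pair (one from each), accepting exactly when both do.
        0   1  
>  s0   s1  s0 
   s1   s2  s3 
   s2   s1  s4 
   s3   s5  s6 
   s4   s7  s0 
 * s5   s7  s5 
   s6   s2  s6 
   s7   s5  s7 
(> = start, * = accepting)

start=s0 accept=s5 s0-0->s1 s0-1->s0 s1-0->s2 s1-1->s3 s2-0->s1 s2-1->s4 s3-0->s5 s3-1->s6 s4-0->s7 s4-1->s0 s5-0->s7 s5-1->s5 s6-0->s2 s6-1->s6 s7-0->s5 s7-1->s7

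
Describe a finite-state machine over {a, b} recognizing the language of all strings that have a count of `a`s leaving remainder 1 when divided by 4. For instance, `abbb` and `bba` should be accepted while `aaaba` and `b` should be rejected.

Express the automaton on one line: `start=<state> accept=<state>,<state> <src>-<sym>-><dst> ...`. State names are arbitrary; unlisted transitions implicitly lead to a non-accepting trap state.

start=q0 accept=q1 q0-a->q1 q0-b->q0 q1-a->q2 q1-b->q1 q2-a->q3 q2-b->q2 q3-a->q0 q3-b->q3

The only thing that matters is how many `a`s have appeared, reduced mod 4. Use one state per residue: q0 for 0, …, q3 for 3. Reading `a` moves to the next residue; anything else stays put. q1 is accepting.
        a   b  
>  q0   q1  q0 
 * q1   q2  q1 
   q2   q3  q2 
   q3   q0  q3 
(> = start, * = accepting)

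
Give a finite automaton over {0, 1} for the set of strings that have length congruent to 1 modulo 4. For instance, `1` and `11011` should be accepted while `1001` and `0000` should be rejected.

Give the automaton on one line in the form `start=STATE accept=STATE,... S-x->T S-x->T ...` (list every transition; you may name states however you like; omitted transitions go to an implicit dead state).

start=S0 accept=S1 S0-0->S1 S0-1->S1 S1-0->S2 S1-1->S2 S2-0->S3 S2-1->S3 S3-0->S0 S3-1->S0

Count input length modulo 4: every symbol advances one step around the cycle S0 → S1 → S2 → S3 → S0. Accept at S1.
4 states suffice.
        0   1  
>  S0   S1  S1 
 * S1   S2  S2 
   S2   S3  S3 
   S3   S0  S0 
(> = start, * = accepting)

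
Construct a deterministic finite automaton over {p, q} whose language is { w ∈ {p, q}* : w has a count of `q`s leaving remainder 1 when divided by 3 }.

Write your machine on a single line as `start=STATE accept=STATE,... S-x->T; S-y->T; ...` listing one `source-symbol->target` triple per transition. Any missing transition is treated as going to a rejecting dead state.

start=A; accept=B; A-p->A; A-q->B; B-p->B; B-q->C; C-p->C; C-q->A

Keep the running count of `q`s modulo 3: each `q` advances along the cycle A → B → C → A while other symbols loop. Accept at B.
With 3 states:
       p  q 
>  A   A  B 
 * B   B  C 
   C   C  A 
(> = start, * = accepting)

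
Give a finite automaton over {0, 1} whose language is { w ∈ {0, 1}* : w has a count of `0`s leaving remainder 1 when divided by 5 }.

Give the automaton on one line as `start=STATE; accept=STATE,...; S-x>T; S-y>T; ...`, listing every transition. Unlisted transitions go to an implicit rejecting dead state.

start=A; accept=B; A-0>B; A-1>A; B-0>C; B-1>B; C-0>D; C-1>C; D-0>E; D-1>D; E-0>A; E-1>E

Keep the running count of `0`s modulo 5: each `0` advances along the cycle A → B → C → D → E → A while other symbols loop. Accept at B.
A 5-state machine:
       0  1 
>  A   B  A 
 * B   C  B 
   C   D  C 
   D   E  D 
   E   A  E 
(> = start, * = accepting)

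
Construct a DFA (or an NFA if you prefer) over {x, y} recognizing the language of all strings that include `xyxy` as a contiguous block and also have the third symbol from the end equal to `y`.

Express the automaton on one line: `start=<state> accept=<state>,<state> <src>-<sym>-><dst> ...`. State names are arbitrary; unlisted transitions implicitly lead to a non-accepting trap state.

Handle the two conditions separately and then intersect. The first has 5 states tracking whether and how much of `xyxy` has been seen; the second has 15 states tracking the last 3 symbols read. A product state is a pair (one from each), accepting exactly when both do.
23 states suffice.
          x    y  
>  q0     q1   q2 
   q1     q3   q4 
   q2     q5   q6 
   q3     q7   q8 
   q4     q9  q10 
   q5    q11  q12 
   q6    q13  q14 
   q7     q7   q8 
   q8     q9  q10 
   q9    q11  q15 
   q10   q13  q14 
   q11    q7   q8 
   q12    q9  q10 
   q13   q11  q12 
   q14   q13  q14 
 * q15   q16  q17 
   q16   q18  q15 
   q17   q19  q20 
 * q18   q21  q22 
 * q19   q18  q15 
 * q20   q19  q20 
   q21   q21  q22 
   q22   q16  q17 
(> = start, * = accepting)

start=q0 accept=q15,q18,q19,q20 q0-x->q1 q0-y->q2 q1-x->q3 q1-y->q4 q2-x->q5 q2-y->q6 q3-x->q7 q3-y->q8 q4-x->q9 q4-y->q10 q5-x->q11 q5-y->q12 q6-x->q13 q6-y->q14 q7-x->q7 q7-y->q8 q8-x->q9 q8-y->q10 q9-x->q11 q9-y->q15 q10-x->q13 q10-y->q14 q11-x->q7 q11-y->q8 q12-x->q9 q12-y->q10 q13-x->q11 q13-y->q12 q14-x->q13 q14-y->q14 q15-x->q16 q15-y->q17 q16-x->q18 q16-y->q15 q17-x->q19 q17-y->q20 q18-x->q21 q18-y->q22 q19-x->q18 q19-y->q15 q20-x->q19 q20-y->q20 q21-x->q21 q21-y->q22 q22-x->q16 q22-y->q17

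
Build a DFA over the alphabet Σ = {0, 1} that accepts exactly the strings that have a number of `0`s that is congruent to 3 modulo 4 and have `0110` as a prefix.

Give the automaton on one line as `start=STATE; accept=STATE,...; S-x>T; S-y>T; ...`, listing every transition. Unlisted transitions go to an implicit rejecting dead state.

start=q0; accept=q9; q0-0>q1; q0-1>q2; q1-0>q3; q1-1>q4; q2-0>q5; q2-1>q2; q3-0>q6; q3-1>q3; q4-0>q3; q4-1>q7; q5-0>q3; q5-1>q5; q6-0>q2; q6-1>q6; q7-0>q8; q7-1>q5; q8-0>q9; q8-1>q8; q9-0>q10; q9-1>q9; q10-0>q11; q10-1>q10; q11-0>q8; q11-1>q11

Handle the two conditions separately and then intersect. One (4 states) tracks the count of `0`s modulo 4; the other (6 states) tracks whether the input so far still matches the prefix `0110`. Each combined state is a pair, one component from each; accept when both components accept.
With 12 states:
          0    1  
>  q0     q1   q2 
   q1     q3   q4 
   q2     q5   q2 
   q3     q6   q3 
   q4     q3   q7 
   q5     q3   q5 
   q6     q2   q6 
   q7     q8   q5 
   q8     q9   q8 
 * q9    q10   q9 
   q10   q11  q10 
   q11    q8  q11 
(> = start, * = accepting)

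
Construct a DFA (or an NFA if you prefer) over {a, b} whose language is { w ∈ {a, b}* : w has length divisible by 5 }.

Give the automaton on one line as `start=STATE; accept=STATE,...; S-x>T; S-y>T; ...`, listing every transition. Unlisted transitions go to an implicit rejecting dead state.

Count input length modulo 5: every symbol advances one step around the cycle q0 → q1 → q2 → q3 → q4 → q0. Accept at q0.
        a   b  
>* q0   q1  q1 
   q1   q2  q2 
   q2   q3  q3 
   q3   q4  q4 
   q4   q0  q0 
(> = start, * = accepting)

start=q0; accept=q0; q0-a>q1; q0-b>q1; q1-a>q2; q1-b>q2; q2-a>q3; q2-b>q3; q3-a>q4; q3-b>q4; q4-a>q0; q4-b>q0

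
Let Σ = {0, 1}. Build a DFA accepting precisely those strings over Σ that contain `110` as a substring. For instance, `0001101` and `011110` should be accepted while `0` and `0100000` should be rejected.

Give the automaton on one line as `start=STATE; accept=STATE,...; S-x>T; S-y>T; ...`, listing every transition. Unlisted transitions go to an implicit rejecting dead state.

start=q0; accept=q3; q0-0>q0; q0-1>q1; q1-0>q0; q1-1>q2; q2-0>q3; q2-1>q2; q3-0>q3; q3-1>q3

Track how much of `110` has been matched so far: state q0 is no progress, q3 is the absorbing accept state reached once `110` has occurred. Intermediate states record partial matches; on a mismatch, fall back to the longest reusable overlap.
4 states suffice.
        0   1  
>  q0   q0  q1 
   q1   q0  q2 
   q2   q3  q2 
 * q3   q3  q3 
(> = start, * = accepting)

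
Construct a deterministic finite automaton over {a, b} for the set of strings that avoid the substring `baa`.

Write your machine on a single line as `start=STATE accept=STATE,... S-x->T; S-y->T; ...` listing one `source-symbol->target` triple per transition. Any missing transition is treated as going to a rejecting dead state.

This is the complement of 'contains `baa`'. Use the same substring-matching states — s0 through s3 holding how much of `baa` has just been matched — but flip the accepting set: everything except the trap s3 accepts.
4 states suffice.
        a   b  
>* s0   s0  s1 
 * s1   s2  s1 
 * s2   s3  s1 
   s3   s3  s3 
(> = start, * = accepting)

start=s0; accept=s0,s1,s2; s0-a->s0; s0-b->s1; s1-a->s2; s1-b->s1; s2-a->s3; s2-b->s1; s3-a->s3; s3-b->s3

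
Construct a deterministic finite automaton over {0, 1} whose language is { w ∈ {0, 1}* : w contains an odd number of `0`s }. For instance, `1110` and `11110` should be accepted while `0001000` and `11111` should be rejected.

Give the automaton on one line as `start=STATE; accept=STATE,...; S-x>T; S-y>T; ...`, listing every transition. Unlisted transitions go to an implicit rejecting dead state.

start=s0; accept=s1; s0-0>s1; s0-1>s0; s1-0>s0; s1-1>s1

Keep the running count of `0`s modulo 2: each `0` advances along the cycle s0 → s1 → s0 while other symbols loop. Accept at s1.
A 2-state machine:
        0   1  
>  s0   s1  s0 
 * s1   s0  s1 
(> = start, * = accepting)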